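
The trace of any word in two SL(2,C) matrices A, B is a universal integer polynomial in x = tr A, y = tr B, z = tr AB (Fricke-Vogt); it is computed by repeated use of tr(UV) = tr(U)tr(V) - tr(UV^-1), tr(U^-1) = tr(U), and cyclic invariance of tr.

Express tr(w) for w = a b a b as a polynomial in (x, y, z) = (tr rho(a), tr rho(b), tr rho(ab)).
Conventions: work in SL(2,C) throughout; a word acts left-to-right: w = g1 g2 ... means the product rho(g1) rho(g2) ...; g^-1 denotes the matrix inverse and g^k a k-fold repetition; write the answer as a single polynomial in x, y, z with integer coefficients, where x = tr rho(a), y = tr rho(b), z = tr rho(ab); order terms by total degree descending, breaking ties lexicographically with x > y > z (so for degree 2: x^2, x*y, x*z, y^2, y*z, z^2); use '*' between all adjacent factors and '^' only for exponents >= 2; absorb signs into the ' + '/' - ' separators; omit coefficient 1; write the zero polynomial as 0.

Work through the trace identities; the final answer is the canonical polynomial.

z^2 - 2

so tr(a b a b) = tr(a b) * tr(a b) - tr(1)   [split at a repeated a] = z^2 - 2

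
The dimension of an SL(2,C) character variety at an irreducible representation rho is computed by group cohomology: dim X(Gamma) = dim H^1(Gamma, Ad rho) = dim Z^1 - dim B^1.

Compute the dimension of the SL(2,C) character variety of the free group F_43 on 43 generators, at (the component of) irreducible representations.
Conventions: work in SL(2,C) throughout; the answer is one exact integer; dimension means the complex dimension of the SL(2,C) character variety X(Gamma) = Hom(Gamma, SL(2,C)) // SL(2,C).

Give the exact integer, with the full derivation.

Gamma = F_43 has 43 generators and no relators.
So Z^1 = (sl_2)^43 in full: dim Z^1 = 129.
Irreducibility makes the coboundary map sl_2 -> Z^1 injective (trivial centralizer), so dim B^1 = 3.
dim H^1 = 129 - 3 = 126, which is dim X.

126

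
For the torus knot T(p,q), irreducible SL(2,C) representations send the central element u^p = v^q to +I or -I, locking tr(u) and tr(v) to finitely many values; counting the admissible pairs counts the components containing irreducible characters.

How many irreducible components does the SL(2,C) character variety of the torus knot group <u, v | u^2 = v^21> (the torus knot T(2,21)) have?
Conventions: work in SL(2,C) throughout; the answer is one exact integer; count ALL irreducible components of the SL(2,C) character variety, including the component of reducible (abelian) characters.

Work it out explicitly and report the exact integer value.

11

Gamma = < u, v | u^2 = v^21 > (torus knot T(2,21)); the central element u^2 = v^21 acts as +I or -I in any irreducible SL(2,C) representation.
This locks tr(u) to 2*cos(pi*alpha/2), alpha in 1..1, and tr(v) to 2*cos(pi*beta/21), beta in 1..20, on each component of irreducible characters.
u^2 = (-1)^alpha I and v^21 = (-1)^beta I must agree, so alpha and beta have equal parity.
Counting: 1 odd alphas x 10 odd betas + 0 even alphas x 10 even betas = 10 + 0 = 10.
Total: 10 irreducible-character components + 1 reducible (abelian) component = 11.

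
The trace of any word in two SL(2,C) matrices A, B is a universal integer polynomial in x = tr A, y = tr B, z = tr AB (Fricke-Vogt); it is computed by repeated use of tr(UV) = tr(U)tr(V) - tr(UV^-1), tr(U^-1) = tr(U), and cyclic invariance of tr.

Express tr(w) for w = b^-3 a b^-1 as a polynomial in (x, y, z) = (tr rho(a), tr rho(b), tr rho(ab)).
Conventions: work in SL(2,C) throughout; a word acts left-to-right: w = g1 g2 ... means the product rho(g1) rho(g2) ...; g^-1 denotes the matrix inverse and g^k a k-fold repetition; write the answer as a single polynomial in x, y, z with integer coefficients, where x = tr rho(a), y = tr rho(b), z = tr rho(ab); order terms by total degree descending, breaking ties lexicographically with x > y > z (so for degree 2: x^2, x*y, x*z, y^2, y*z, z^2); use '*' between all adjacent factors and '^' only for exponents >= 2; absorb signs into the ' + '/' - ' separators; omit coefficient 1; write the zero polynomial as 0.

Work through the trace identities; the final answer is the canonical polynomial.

x*y^4 - y^3*z - 3*x*y^2 + 2*y*z + x

next, trace(a b^-1) = trace(a) trace(b) - trace(a b)   [inverse elimination on b] = x*y - z
trace(a b^-2) = trace(a b^-1) trace(b) - trace(a)   [inverse elimination on b] = x*y^2 - y*z - x
next, trace(a b^-3) = trace(a b^-2) trace(b) - trace(a b^-1)   [inverse elimination on b] = x*y^3 - y^2*z - 2*x*y + z
and trace(b^-3 a b^-1) = trace(a b^-3) trace(b) - trace(a b^-2)   [inverse elimination on b] = x*y^4 - y^3*z - 3*x*y^2 + 2*y*z + x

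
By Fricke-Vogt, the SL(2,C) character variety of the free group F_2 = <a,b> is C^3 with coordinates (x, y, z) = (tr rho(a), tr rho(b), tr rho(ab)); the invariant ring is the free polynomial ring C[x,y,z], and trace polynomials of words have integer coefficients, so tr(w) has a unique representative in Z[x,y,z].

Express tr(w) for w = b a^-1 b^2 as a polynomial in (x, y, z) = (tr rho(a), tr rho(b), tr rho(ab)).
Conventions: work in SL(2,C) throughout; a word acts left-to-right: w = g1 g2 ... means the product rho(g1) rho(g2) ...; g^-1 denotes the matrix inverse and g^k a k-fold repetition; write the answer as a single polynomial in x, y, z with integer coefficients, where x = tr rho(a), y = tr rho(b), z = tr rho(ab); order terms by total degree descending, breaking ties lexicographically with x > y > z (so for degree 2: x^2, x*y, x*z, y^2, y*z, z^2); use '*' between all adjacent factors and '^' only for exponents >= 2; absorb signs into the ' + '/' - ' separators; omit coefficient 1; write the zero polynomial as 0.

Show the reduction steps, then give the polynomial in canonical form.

x*y^3 - y^2*z - 2*x*y + z

and tr(b^2) = tr(b) * tr(b) - tr(1)   [square of b] = y^2 - 2
tr(b^3) = tr(b) * tr(b^2) - tr(b)   [square of b] = y^3 - 3*y
tr(b a b) = tr(b) * tr(a b) - tr(a)   [square of b] = y*z - x
next, tr(b^3 a) = tr(b) * tr(b a b) - tr(b a)   [square of b] = y^2*z - x*y - z
next, tr(b a^-1 b^2) = tr(b^3) * tr(a) - tr(b^3 a)   [inverse elimination on a] = x*y^3 - y^2*z - 2*x*y + z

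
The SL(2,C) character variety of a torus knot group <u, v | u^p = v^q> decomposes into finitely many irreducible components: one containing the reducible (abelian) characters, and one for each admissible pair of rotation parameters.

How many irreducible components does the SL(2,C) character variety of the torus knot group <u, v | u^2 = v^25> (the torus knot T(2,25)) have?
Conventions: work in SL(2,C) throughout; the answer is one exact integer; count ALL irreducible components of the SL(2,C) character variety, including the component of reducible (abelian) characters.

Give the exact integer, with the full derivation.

13

Gamma = < u, v | u^2 = v^25 > (torus knot T(2,25)); the central element u^2 = v^25 acts as +I or -I in any irreducible SL(2,C) representation.
On an irreducible component, tr(u) is locked at 2*cos(pi*alpha/2) for some alpha in 1..1, and tr(v) at 2*cos(pi*beta/25) for some beta in 1..24.
The two central values (-1)^alpha I and (-1)^beta I must be the same matrix, so alpha and beta share a parity.
Enumerate parity-matched pairs: 1*12 odd-odd plus 0*12 even-even gives 12.
That is 12 components of irreducible characters, and with the reducible (abelian) component the total is 13.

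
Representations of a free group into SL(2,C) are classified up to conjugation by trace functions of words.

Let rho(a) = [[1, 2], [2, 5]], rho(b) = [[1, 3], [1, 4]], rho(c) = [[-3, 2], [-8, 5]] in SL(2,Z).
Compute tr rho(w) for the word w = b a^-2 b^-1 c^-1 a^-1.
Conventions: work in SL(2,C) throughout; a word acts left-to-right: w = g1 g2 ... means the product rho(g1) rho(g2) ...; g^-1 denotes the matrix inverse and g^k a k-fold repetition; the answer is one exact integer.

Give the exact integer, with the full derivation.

-22

rho(b) = [[1, 3], [1, 4]]
... * rho(a^-1) = [[5, -2], [-2, 1]]  ->  [[-1, 1], [-3, 2]]
... * rho(a^-1) = [[5, -2], [-2, 1]]  ->  [[-7, 3], [-19, 8]]
... * rho(b^-1) = [[4, -3], [-1, 1]]  ->  [[-31, 24], [-84, 65]]
... * rho(c^-1) = [[5, -2], [8, -3]]  ->  [[37, -10], [100, -27]]
... * rho(a^-1) = [[5, -2], [-2, 1]]  ->  [[205, -84], [554, -227]]
tr = 205 + -227 = -22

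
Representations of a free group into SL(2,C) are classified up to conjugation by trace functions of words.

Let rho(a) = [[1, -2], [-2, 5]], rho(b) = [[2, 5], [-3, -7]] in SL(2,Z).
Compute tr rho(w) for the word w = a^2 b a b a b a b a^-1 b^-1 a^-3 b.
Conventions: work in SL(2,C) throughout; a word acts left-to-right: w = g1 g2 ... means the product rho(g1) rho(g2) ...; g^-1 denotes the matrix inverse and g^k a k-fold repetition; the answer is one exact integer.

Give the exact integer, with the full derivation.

rho(a) = [[1, -2], [-2, 5]]
... * rho(a) = [[1, -2], [-2, 5]]  ->  [[5, -12], [-12, 29]]
... * rho(b) = [[2, 5], [-3, -7]]  ->  [[46, 109], [-111, -263]]
... * rho(a) = [[1, -2], [-2, 5]]  ->  [[-172, 453], [415, -1093]]
... * rho(b) = [[2, 5], [-3, -7]]  ->  [[-1703, -4031], [4109, 9726]]
... * rho(a) = [[1, -2], [-2, 5]]  ->  [[6359, -16749], [-15343, 40412]]
... * rho(b) = [[2, 5], [-3, -7]]  ->  [[62965, 149038], [-151922, -359599]]
... * rho(a) = [[1, -2], [-2, 5]]  ->  [[-235111, 619260], [567276, -1494151]]
... * rho(b) = [[2, 5], [-3, -7]]  ->  [[-2328002, -5510375], [5617005, 13295437]]
... * rho(a^-1) = [[5, 2], [2, 1]]  ->  [[-22660760, -10166379], [54675899, 24529447]]
... * rho(b^-1) = [[-7, -5], [3, 2]]  ->  [[128126183, 92971042], [-309142952, -224320601]]
... * rho(a^-1) = [[5, 2], [2, 1]]  ->  [[826572999, 349223408], [-1994355962, -842606505]]
... * rho(a^-1) = [[5, 2], [2, 1]]  ->  [[4831311811, 2002369406], [-11656992820, -4831318429]]
... * rho(a^-1) = [[5, 2], [2, 1]]  ->  [[28161297867, 11664993028], [-67947600958, -28145304069]]
... * rho(b) = [[2, 5], [-3, -7]]  ->  [[21327616650, 59151538139], [-51459289709, -142720876307]]
tr = 21327616650 + -142720876307 = -121393259657

-121393259657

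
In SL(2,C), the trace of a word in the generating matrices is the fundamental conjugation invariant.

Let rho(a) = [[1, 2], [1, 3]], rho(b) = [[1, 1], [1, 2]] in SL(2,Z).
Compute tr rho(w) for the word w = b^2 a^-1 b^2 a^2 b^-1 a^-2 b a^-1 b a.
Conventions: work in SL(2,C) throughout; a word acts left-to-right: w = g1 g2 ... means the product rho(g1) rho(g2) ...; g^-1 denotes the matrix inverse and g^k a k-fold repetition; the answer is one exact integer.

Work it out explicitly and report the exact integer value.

1252

rho(b) = [[1, 1], [1, 2]]
... * rho(b) = [[1, 1], [1, 2]]  ->  [[2, 3], [3, 5]]
... * rho(a^-1) = [[3, -2], [-1, 1]]  ->  [[3, -1], [4, -1]]
... * rho(b) = [[1, 1], [1, 2]]  ->  [[2, 1], [3, 2]]
... * rho(b) = [[1, 1], [1, 2]]  ->  [[3, 4], [5, 7]]
... * rho(a) = [[1, 2], [1, 3]]  ->  [[7, 18], [12, 31]]
... * rho(a) = [[1, 2], [1, 3]]  ->  [[25, 68], [43, 117]]
... * rho(b^-1) = [[2, -1], [-1, 1]]  ->  [[-18, 43], [-31, 74]]
... * rho(a^-1) = [[3, -2], [-1, 1]]  ->  [[-97, 79], [-167, 136]]
... * rho(a^-1) = [[3, -2], [-1, 1]]  ->  [[-370, 273], [-637, 470]]
... * rho(b) = [[1, 1], [1, 2]]  ->  [[-97, 176], [-167, 303]]
... * rho(a^-1) = [[3, -2], [-1, 1]]  ->  [[-467, 370], [-804, 637]]
... * rho(b) = [[1, 1], [1, 2]]  ->  [[-97, 273], [-167, 470]]
... * rho(a) = [[1, 2], [1, 3]]  ->  [[176, 625], [303, 1076]]
tr = 176 + 1076 = 1252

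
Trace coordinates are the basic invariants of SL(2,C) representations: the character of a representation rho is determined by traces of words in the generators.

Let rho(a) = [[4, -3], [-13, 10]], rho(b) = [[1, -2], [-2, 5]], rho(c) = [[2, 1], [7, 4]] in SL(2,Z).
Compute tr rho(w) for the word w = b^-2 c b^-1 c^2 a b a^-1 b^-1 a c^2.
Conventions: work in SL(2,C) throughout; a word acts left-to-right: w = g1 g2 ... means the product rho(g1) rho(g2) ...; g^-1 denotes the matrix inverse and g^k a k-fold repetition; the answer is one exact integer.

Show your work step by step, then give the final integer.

872719970

rho(b^-1) = [[5, 2], [2, 1]]
... * rho(b^-1) = [[5, 2], [2, 1]]  ->  [[29, 12], [12, 5]]
... * rho(c) = [[2, 1], [7, 4]]  ->  [[142, 77], [59, 32]]
... * rho(b^-1) = [[5, 2], [2, 1]]  ->  [[864, 361], [359, 150]]
... * rho(c) = [[2, 1], [7, 4]]  ->  [[4255, 2308], [1768, 959]]
... * rho(c) = [[2, 1], [7, 4]]  ->  [[24666, 13487], [10249, 5604]]
... * rho(a) = [[4, -3], [-13, 10]]  ->  [[-76667, 60872], [-31856, 25293]]
... * rho(b) = [[1, -2], [-2, 5]]  ->  [[-198411, 457694], [-82442, 190177]]
... * rho(a^-1) = [[10, 3], [13, 4]]  ->  [[3965912, 1235543], [1647881, 513382]]
... * rho(b^-1) = [[5, 2], [2, 1]]  ->  [[22300646, 9167367], [9266169, 3809144]]
... * rho(a) = [[4, -3], [-13, 10]]  ->  [[-29973187, 24771732], [-12454196, 10292933]]
... * rho(c) = [[2, 1], [7, 4]]  ->  [[113455750, 69113741], [47142139, 28717536]]
... * rho(c) = [[2, 1], [7, 4]]  ->  [[710707687, 389910714], [295307030, 162012283]]
tr = 710707687 + 162012283 = 872719970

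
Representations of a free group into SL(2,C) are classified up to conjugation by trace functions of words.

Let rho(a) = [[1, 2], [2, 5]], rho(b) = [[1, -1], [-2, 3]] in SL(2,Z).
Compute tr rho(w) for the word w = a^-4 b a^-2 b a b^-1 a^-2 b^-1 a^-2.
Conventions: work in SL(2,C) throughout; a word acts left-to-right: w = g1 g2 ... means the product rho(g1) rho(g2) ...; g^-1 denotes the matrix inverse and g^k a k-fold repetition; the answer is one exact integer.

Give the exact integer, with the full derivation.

-2826191850

rho(a^-1) = [[5, -2], [-2, 1]]
... * rho(a^-1) = [[5, -2], [-2, 1]]  ->  [[29, -12], [-12, 5]]
... * rho(a^-1) = [[5, -2], [-2, 1]]  ->  [[169, -70], [-70, 29]]
... * rho(a^-1) = [[5, -2], [-2, 1]]  ->  [[985, -408], [-408, 169]]
... * rho(b) = [[1, -1], [-2, 3]]  ->  [[1801, -2209], [-746, 915]]
... * rho(a^-1) = [[5, -2], [-2, 1]]  ->  [[13423, -5811], [-5560, 2407]]
... * rho(a^-1) = [[5, -2], [-2, 1]]  ->  [[78737, -32657], [-32614, 13527]]
... * rho(b) = [[1, -1], [-2, 3]]  ->  [[144051, -176708], [-59668, 73195]]
... * rho(a) = [[1, 2], [2, 5]]  ->  [[-209365, -595438], [86722, 246639]]
... * rho(b^-1) = [[3, 1], [2, 1]]  ->  [[-1818971, -804803], [753444, 333361]]
... * rho(a^-1) = [[5, -2], [-2, 1]]  ->  [[-7485249, 2833139], [3100498, -1173527]]
... * rho(a^-1) = [[5, -2], [-2, 1]]  ->  [[-43092523, 17803637], [17849544, -7374523]]
... * rho(b^-1) = [[3, 1], [2, 1]]  ->  [[-93670295, -25288886], [38799586, 10475021]]
... * rho(a^-1) = [[5, -2], [-2, 1]]  ->  [[-417773703, 162051704], [173047888, -67124151]]
... * rho(a^-1) = [[5, -2], [-2, 1]]  ->  [[-2412971923, 997599110], [999487742, -413219927]]
tr = -2412971923 + -413219927 = -2826191850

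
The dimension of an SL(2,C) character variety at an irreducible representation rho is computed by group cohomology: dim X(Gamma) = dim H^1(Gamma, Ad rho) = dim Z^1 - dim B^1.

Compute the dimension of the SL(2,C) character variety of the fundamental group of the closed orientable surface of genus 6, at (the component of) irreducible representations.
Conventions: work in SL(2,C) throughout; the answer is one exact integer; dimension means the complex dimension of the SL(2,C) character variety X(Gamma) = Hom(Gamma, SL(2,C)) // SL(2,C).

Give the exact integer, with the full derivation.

30

The genus-6 surface group: 2g = 12 generators, one relator prod [a_i, b_i].
A cocycle assigns one sl_2 vector per generator subject to the relator condition d_2(z) = 0: dim of the unconstrained space is 3*2g = 36.
H^2 = coker(d_2) is dual to H^0 = 0 at irreducible rho (Poincare duality), so d_2 is onto: dim Z^1 = 33.
dim B^1 = 3 (coboundaries, injective at irreducible rho).
dim H^1 = 33 - 3 = 30 = dim X.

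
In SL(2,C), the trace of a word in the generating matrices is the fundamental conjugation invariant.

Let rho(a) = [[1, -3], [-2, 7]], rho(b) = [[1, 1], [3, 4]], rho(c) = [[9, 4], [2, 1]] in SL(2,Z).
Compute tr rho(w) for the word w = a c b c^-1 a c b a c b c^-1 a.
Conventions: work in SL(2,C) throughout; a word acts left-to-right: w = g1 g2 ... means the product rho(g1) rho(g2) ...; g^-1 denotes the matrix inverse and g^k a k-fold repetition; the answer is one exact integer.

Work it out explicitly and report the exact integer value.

rho(a) = [[1, -3], [-2, 7]]
... * rho(c) = [[9, 4], [2, 1]]  ->  [[3, 1], [-4, -1]]
... * rho(b) = [[1, 1], [3, 4]]  ->  [[6, 7], [-7, -8]]
... * rho(c^-1) = [[1, -4], [-2, 9]]  ->  [[-8, 39], [9, -44]]
... * rho(a) = [[1, -3], [-2, 7]]  ->  [[-86, 297], [97, -335]]
... * rho(c) = [[9, 4], [2, 1]]  ->  [[-180, -47], [203, 53]]
... * rho(b) = [[1, 1], [3, 4]]  ->  [[-321, -368], [362, 415]]
... * rho(a) = [[1, -3], [-2, 7]]  ->  [[415, -1613], [-468, 1819]]
... * rho(c) = [[9, 4], [2, 1]]  ->  [[509, 47], [-574, -53]]
... * rho(b) = [[1, 1], [3, 4]]  ->  [[650, 697], [-733, -786]]
... * rho(c^-1) = [[1, -4], [-2, 9]]  ->  [[-744, 3673], [839, -4142]]
... * rho(a) = [[1, -3], [-2, 7]]  ->  [[-8090, 27943], [9123, -31511]]
tr = -8090 + -31511 = -39601

-39601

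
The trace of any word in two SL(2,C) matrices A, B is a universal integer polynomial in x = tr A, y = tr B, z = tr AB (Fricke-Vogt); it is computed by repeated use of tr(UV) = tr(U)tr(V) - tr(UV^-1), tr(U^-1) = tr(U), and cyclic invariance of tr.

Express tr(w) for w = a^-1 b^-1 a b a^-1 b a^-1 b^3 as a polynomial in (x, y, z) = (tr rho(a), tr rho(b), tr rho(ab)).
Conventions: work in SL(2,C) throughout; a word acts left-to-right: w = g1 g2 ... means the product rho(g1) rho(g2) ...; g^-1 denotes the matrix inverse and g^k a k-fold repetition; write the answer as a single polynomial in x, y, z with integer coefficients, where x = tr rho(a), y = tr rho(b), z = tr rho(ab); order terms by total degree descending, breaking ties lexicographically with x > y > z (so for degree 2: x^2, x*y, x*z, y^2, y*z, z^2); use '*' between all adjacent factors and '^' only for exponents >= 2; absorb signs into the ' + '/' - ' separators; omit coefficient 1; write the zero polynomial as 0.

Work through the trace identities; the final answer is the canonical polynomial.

-x^3*y^5*z + x^4*y^4 + x^2*y^6 + 3*x^2*y^4*z^2 - 2*x*y^5*z - 3*x*y^3*z^3 - 2*x^4*y^2 - 5*x^2*y^4 - 4*x^2*y^2*z^2 + y^4*z^2 + y^2*z^4 + 3*x^3*y*z + 10*x*y^3*z + 4*x*y*z^3 + 5*x^2*y^2 - x^2*z^2 - y^4 - 5*y^2*z^2 - z^4 - 10*x*y*z + x^2 + 4*y^2 + 4*z^2 - 2

tr(b^2) = tr(b)*tr(b) - tr(1) = y^2 - 2
tr(b^3) = tr(b)*tr(b^2) - tr(b) = y^3 - 3*y
tr(b^4) = tr(b)*tr(b^3) - tr(b^2) = y^4 - 4*y^2 + 2
tr(b^5) = tr(b)*tr(b^4) - tr(b^3) = y^5 - 5*y^3 + 5*y
tr(a b^2) = tr(b)*tr(a b) - tr(a) = y*z - x
tr(b^2 a b) = tr(b)*tr(a b^2) - tr(a b) = y^2*z - x*y - z
and tr(b^2 a b^2) = tr(b)*tr(b^2 a b) - tr(b^2 a) = y^3*z - x*y^2 - 2*y*z + x
and tr(b^5 a) = tr(b)*tr(b^2 a b^2) - tr(b^2 a b) = y^4*z - x*y^3 - 3*y^2*z + 2*x*y + z
tr(b^4 a^-1 b) = tr(b^5)*tr(a) - tr(b^5 a) = x*y^5 - y^4*z - 4*x*y^3 + 3*y^2*z + 3*x*y - z
and tr(a b a b) = tr(b a)*tr(b a) - tr(1) = z^2 - 2
and tr(a b a) = tr(a)*tr(b a) - tr(b) = x*z - y
next, tr(a b a b^2) = tr(b)*tr(a b a b) - tr(a b a) = y*z^2 - x*z - y
tr(b a b a b^2) = tr(b)*tr(a b a b^2) - tr(a b a b) = y^2*z^2 - x*y*z - y^2 - z^2 + 2
tr(b a b^4 a) = tr(b)*tr(b a b a b^2) - tr(b a b a b) = y^3*z^2 - x*y^2*z - y^3 - 2*y*z^2 + x*z + 3*y
and tr(b^4 a^-1 b a) = tr(b a b^4)*tr(a) - tr(b a b^4 a) = x*y^4*z - x^2*y^3 - y^3*z^2 - 2*x*y^2*z + 2*x^2*y + y^3 + 2*y*z^2 - 3*y
tr(b a^-1 b a^-1 b^3) = tr(b^4 a^-1 b)*tr(a) - tr(b^4 a^-1 b a) = x^2*y^5 - 2*x*y^4*z - 3*x^2*y^3 + y^3*z^2 + 5*x*y^2*z + x^2*y - y^3 - 2*y*z^2 - x*z + 3*y
and tr(b a b^5) = tr(b)*tr(a b^5) - tr(a b^4) = y^5*z - x*y^4 - 4*y^3*z + 3*x*y^2 + 3*y*z - x
next, tr(b a b^5 a) = tr(b)*tr(b^3 a b a b) - tr(b^3 a b a) = y^4*z^2 - x*y^3*z - y^4 - 3*y^2*z^2 + 2*x*y*z + 4*y^2 + z^2 - 2
and tr(b^3 a^-1 b a b^2) = tr(b a b^5)*tr(a) - tr(b a b^5 a) = x*y^5*z - x^2*y^4 - y^4*z^2 - 3*x*y^3*z + 3*x^2*y^2 + y^4 + 3*y^2*z^2 + x*y*z - x^2 - 4*y^2 - z^2 + 2
next, tr(b a^2 b^2) = tr(a)*tr(b^3 a) - tr(b^3) = x*y^2*z - x^2*y - y^3 - x*z + 3*y
tr(a^2) = tr(a)*tr(a) - tr(1) = x^2 - 2
next, tr(b a^2 b) = tr(b)*tr(a^2 b) - tr(a^2) = x*y*z - x^2 - y^2 + 2
tr(a b^4 a) = tr(b)*tr(b a^2 b^2) - tr(b a^2 b) = x*y^3*z - x^2*y^2 - y^4 - 2*x*y*z + x^2 + 4*y^2 - 2
tr(b a b^2 a b^3) = tr(b)*tr(a b^4 a b) - tr(a b^4 a) = y^4*z^2 - 2*x*y^3*z + x^2*y^2 - 2*y^2*z^2 + 3*x*y*z - x^2 - y^2 + 2
and tr(a b a b a b) = tr(a b a b)*tr(a b) - tr(b a) = z^3 - 3*z
tr(a b a b a) = tr(a)*tr(b a b a) - tr(b a b) = x*z^2 - y*z - x
tr(b a b a b a b) = tr(b)*tr(a b a b a b) - tr(a b a b a) = y*z^3 - x*z^2 - 2*y*z + x
next, tr(a b^3 a b a b) = tr(b)*tr(b a b a b a b) - tr(b a b a b a) = y^2*z^3 - x*y*z^2 - 2*y^2*z - z^3 + x*y + 3*z
tr(a b^3 a b a) = tr(a)*tr(b^3 a b a) - tr(b^3 a b) = x*y^2*z^2 - x^2*y*z - y^3*z - x*z^2 + 2*y*z + x
and tr(b a b^2 a b^3 a) = tr(b)*tr(a b^3 a b a b) - tr(a b^3 a b a) = y^3*z^3 - 2*x*y^2*z^2 + x^2*y*z - y^3*z - y*z^3 + x*y^2 + x*z^2 + y*z - x
tr(b^3 a^-1 b a b^2 a) = tr(b a b^2 a b^3)*tr(a) - tr(b a b^2 a b^3 a) = x*y^4*z^2 - 2*x^2*y^3*z - y^3*z^3 + x^3*y^2 + 2*x^2*y*z + y^3*z + y*z^3 - x^3 - 2*x*y^2 - x*z^2 - y*z + 3*x
tr(b a^-1 b^3 a^-1 b a b) = tr(b^3 a^-1 b a b^2)*tr(a) - tr(b^3 a^-1 b a b^2 a) = x^2*y^5*z - x^3*y^4 - 2*x*y^4*z^2 - x^2*y^3*z + y^3*z^3 + 2*x^3*y^2 + x*y^4 + 3*x*y^2*z^2 - x^2*y*z - y^3*z - y*z^3 - 2*x*y^2 + y*z - x
next, tr(b a b a b^4 a) = tr(b)*tr(b a b a b a b^2) - tr(b a b a b a b) = y^3*z^3 - x*y^2*z^2 - 2*y^3*z - 2*y*z^3 + x*y^2 + x*z^2 + 5*y*z - x
tr(b^3 a^-1 b a b a b) = tr(b a b a b^4)*tr(a) - tr(b a b a b^4 a) = x*y^4*z^2 - x^2*y^3*z - y^3*z^3 - x*y^4 - 2*x*y^2*z^2 + 2*x^2*y*z + 2*y^3*z + 2*y*z^3 + 3*x*y^2 - 5*y*z - x
tr(a b a b a b a b) = tr(a b a b)*tr(a b a b) - tr(1) = z^4 - 4*z^2 + 2
tr(a b a b a b a) = tr(a)*tr(b a b a b a) - tr(b a b a b) = x*z^3 - y*z^2 - 2*x*z + y
next, tr(b a b a b a b a b) = tr(b)*tr(a b a b a b a b) - tr(a b a b a b a) = y*z^4 - x*z^3 - 3*y*z^2 + 2*x*z + y
and tr(b a b a b a b^3 a) = tr(b)*tr(b a b a b a b a b) - tr(b a b a b a b a) = y^2*z^4 - x*y*z^3 - 3*y^2*z^2 - z^4 + 2*x*y*z + y^2 + 4*z^2 - 2
and tr(b^3 a^-1 b a b a b a) = tr(b a b a b a b^3)*tr(a) - tr(b a b a b a b^3 a) = x*y^3*z^3 - x^2*y^2*z^2 - y^2*z^4 - 2*x*y^3*z - x*y*z^3 + x^2*y^2 + x^2*z^2 + 3*y^2*z^2 + z^4 + 3*x*y*z - x^2 - y^2 - 4*z^2 + 2
and tr(b a^-1 b^3 a^-1 b a b a) = tr(b^3 a^-1 b a b a b)*tr(a) - tr(b^3 a^-1 b a b a b a) = x^2*y^4*z^2 - x^3*y^3*z - 2*x*y^3*z^3 - x^2*y^4 - x^2*y^2*z^2 + y^2*z^4 + 2*x^3*y*z + 4*x*y^3*z + 3*x*y*z^3 + 2*x^2*y^2 - x^2*z^2 - 3*y^2*z^2 - z^4 - 8*x*y*z + y^2 + 4*z^2 - 2
tr(a b a^-1 b a^-1 b^3 a^-1 b) = tr(b a^-1 b^3 a^-1 b a b)*tr(a) - tr(b a^-1 b^3 a^-1 b a b a) = x^3*y^5*z - x^4*y^4 - 3*x^2*y^4*z^2 + 3*x*y^3*z^3 + 2*x^4*y^2 + 2*x^2*y^4 + 4*x^2*y^2*z^2 - y^2*z^4 - 3*x^3*y*z - 5*x*y^3*z - 4*x*y*z^3 - 4*x^2*y^2 + x^2*z^2 + 3*y^2*z^2 + z^4 + 9*x*y*z - x^2 - y^2 - 4*z^2 + 2
tr(a^-1 b^-1 a b a^-1 b a^-1 b^3) = tr(a b a^-1 b a^-1 b^3 a^-1)*tr(b) - tr(a b a^-1 b a^-1 b^3 a^-1 b) = -x^3*y^5*z + x^4*y^4 + x^2*y^6 + 3*x^2*y^4*z^2 - 2*x*y^5*z - 3*x*y^3*z^3 - 2*x^4*y^2 - 5*x^2*y^4 - 4*x^2*y^2*z^2 + y^4*z^2 + y^2*z^4 + 3*x^3*y*z + 10*x*y^3*z + 4*x*y*z^3 + 5*x^2*y^2 - x^2*z^2 - y^4 - 5*y^2*z^2 - z^4 - 10*x*y*z + x^2 + 4*y^2 + 4*z^2 - 2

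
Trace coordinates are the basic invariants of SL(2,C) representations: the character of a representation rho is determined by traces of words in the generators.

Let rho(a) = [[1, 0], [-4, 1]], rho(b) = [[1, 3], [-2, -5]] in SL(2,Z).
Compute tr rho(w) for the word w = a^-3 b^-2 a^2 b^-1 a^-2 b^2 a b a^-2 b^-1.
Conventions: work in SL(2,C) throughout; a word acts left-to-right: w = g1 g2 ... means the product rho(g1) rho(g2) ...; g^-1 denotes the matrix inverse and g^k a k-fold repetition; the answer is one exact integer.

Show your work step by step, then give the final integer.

-118513204

rho(a^-1) = [[1, 0], [4, 1]]
... * rho(a^-1) = [[1, 0], [4, 1]]  ->  [[1, 0], [8, 1]]
... * rho(a^-1) = [[1, 0], [4, 1]]  ->  [[1, 0], [12, 1]]
... * rho(b^-1) = [[-5, -3], [2, 1]]  ->  [[-5, -3], [-58, -35]]
... * rho(b^-1) = [[-5, -3], [2, 1]]  ->  [[19, 12], [220, 139]]
... * rho(a) = [[1, 0], [-4, 1]]  ->  [[-29, 12], [-336, 139]]
... * rho(a) = [[1, 0], [-4, 1]]  ->  [[-77, 12], [-892, 139]]
... * rho(b^-1) = [[-5, -3], [2, 1]]  ->  [[409, 243], [4738, 2815]]
... * rho(a^-1) = [[1, 0], [4, 1]]  ->  [[1381, 243], [15998, 2815]]
... * rho(a^-1) = [[1, 0], [4, 1]]  ->  [[2353, 243], [27258, 2815]]
... * rho(b) = [[1, 3], [-2, -5]]  ->  [[1867, 5844], [21628, 67699]]
... * rho(b) = [[1, 3], [-2, -5]]  ->  [[-9821, -23619], [-113770, -273611]]
... * rho(a) = [[1, 0], [-4, 1]]  ->  [[84655, -23619], [980674, -273611]]
... * rho(b) = [[1, 3], [-2, -5]]  ->  [[131893, 372060], [1527896, 4310077]]
... * rho(a^-1) = [[1, 0], [4, 1]]  ->  [[1620133, 372060], [18768204, 4310077]]
... * rho(a^-1) = [[1, 0], [4, 1]]  ->  [[3108373, 372060], [36008512, 4310077]]
... * rho(b^-1) = [[-5, -3], [2, 1]]  ->  [[-14797745, -8953059], [-171422406, -103715459]]
tr = -14797745 + -103715459 = -118513204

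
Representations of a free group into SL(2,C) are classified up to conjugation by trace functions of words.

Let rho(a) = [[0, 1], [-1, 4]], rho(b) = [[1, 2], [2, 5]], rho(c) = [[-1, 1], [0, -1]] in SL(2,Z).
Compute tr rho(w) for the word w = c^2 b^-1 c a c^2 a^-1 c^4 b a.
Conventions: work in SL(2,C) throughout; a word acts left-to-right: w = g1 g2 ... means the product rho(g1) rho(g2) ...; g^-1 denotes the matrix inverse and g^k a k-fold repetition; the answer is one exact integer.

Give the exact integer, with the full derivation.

491

rho(c) = [[-1, 1], [0, -1]]
... * rho(c) = [[-1, 1], [0, -1]]  ->  [[1, -2], [0, 1]]
... * rho(b^-1) = [[5, -2], [-2, 1]]  ->  [[9, -4], [-2, 1]]
... * rho(c) = [[-1, 1], [0, -1]]  ->  [[-9, 13], [2, -3]]
... * rho(a) = [[0, 1], [-1, 4]]  ->  [[-13, 43], [3, -10]]
... * rho(c) = [[-1, 1], [0, -1]]  ->  [[13, -56], [-3, 13]]
... * rho(c) = [[-1, 1], [0, -1]]  ->  [[-13, 69], [3, -16]]
... * rho(a^-1) = [[4, -1], [1, 0]]  ->  [[17, 13], [-4, -3]]
... * rho(c) = [[-1, 1], [0, -1]]  ->  [[-17, 4], [4, -1]]
... * rho(c) = [[-1, 1], [0, -1]]  ->  [[17, -21], [-4, 5]]
... * rho(c) = [[-1, 1], [0, -1]]  ->  [[-17, 38], [4, -9]]
... * rho(c) = [[-1, 1], [0, -1]]  ->  [[17, -55], [-4, 13]]
... * rho(b) = [[1, 2], [2, 5]]  ->  [[-93, -241], [22, 57]]
... * rho(a) = [[0, 1], [-1, 4]]  ->  [[241, -1057], [-57, 250]]
tr = 241 + 250 = 491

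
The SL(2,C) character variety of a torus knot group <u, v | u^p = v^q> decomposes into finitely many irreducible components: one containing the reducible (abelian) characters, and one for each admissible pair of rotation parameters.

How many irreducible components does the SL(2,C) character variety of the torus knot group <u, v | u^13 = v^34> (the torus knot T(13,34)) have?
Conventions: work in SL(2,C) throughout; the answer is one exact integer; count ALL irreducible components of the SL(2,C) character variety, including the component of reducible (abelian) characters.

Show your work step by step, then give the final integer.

In the torus knot group T(13,34), u^13 = v^34 is central, so an irreducible representation sends it to +I or -I (Schur).
This locks tr(u) to 2*cos(pi*alpha/13), alpha in 1..12, and tr(v) to 2*cos(pi*beta/34), beta in 1..33, on each component of irreducible characters.
The two central values (-1)^alpha I and (-1)^beta I must be the same matrix, so alpha and beta share a parity.
count pairs: odd alpha (6 choices) x odd beta (17), plus even alpha (6) x even beta (16): 6*17 + 6*16 = 198.
Total: 198 irreducible-character components + 1 reducible (abelian) component = 199.

199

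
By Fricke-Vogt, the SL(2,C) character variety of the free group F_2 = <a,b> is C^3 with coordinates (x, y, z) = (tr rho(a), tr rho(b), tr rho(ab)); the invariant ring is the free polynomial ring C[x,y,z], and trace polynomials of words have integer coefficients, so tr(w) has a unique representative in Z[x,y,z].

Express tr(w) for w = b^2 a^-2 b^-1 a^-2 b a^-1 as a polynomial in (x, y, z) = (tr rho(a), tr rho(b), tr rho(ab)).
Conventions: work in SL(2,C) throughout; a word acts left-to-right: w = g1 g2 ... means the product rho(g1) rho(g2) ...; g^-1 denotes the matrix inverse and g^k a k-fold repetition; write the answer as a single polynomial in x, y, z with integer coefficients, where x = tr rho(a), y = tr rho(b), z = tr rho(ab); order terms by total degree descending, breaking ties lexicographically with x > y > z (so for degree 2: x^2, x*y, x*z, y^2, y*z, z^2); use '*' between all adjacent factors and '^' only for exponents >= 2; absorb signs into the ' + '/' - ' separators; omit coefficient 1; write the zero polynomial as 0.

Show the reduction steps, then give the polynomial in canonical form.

and tr(b^2) = tr(b)*tr(b) - tr(1) = y^2 - 2
tr(b^2 a) = tr(b)*tr(a b) - tr(a) = y*z - x
and tr(a^-1 b^2) = tr(b^2)*tr(a) - tr(b^2 a) = x*y^2 - y*z - x
tr(b^3) = tr(b)*tr(b^2) - tr(b) = y^3 - 3*y
tr(a b^3) = tr(b)*tr(b a b) - tr(b a) = y^2*z - x*y - z
tr(b^3 a b) = tr(b)*tr(a b^3) - tr(a b^2) = y^3*z - x*y^2 - 2*y*z + x
tr(a b a b) = tr(b a)*tr(b a) - tr(1) = z^2 - 2
and tr(a b a) = tr(a)*tr(b a) - tr(b) = x*z - y
and tr(a b a b^2) = tr(b)*tr(a b a b) - tr(a b a) = y*z^2 - x*z - y
and tr(b^3 a b a) = tr(b)*tr(a b a b^2) - tr(a b a b) = y^2*z^2 - x*y*z - y^2 - z^2 + 2
tr(a^-1 b^3 a b) = tr(b^3 a b)*tr(a) - tr(b^3 a b a) = x*y^3*z - x^2*y^2 - y^2*z^2 - x*y*z + x^2 + y^2 + z^2 - 2
and tr(b^-1 a^-1 b^3 a) = tr(a^-1 b^3 a)*tr(b) - tr(a^-1 b^3 a b) = -x*y^3*z + x^2*y^2 + y^4 + y^2*z^2 + x*y*z - x^2 - 4*y^2 - z^2 + 2
next, tr(b^2 a^-1 b^-1 a^-1 b) = tr(b^-1 a^-1 b^3)*tr(a) - tr(b^-1 a^-1 b^3 a) = x*y^3*z - y^4 - y^2*z^2 - 2*x*y*z + 4*y^2 + z^2 - 2
next, tr(a^-1 b a b) = tr(b a b)*tr(a) - tr(b a b a) = x*y*z - x^2 - z^2 + 2
and tr(a b^2 a) = tr(a)*tr(b^2 a) - tr(b^2) = x*y*z - x^2 - y^2 + 2
tr(a^2 b a b) = tr(a)*tr(b a b a) - tr(b a b) = x*z^2 - y*z - x
next, tr(a^2 b a) = tr(a)*tr(a b a) - tr(a b) = x^2*z - x*y - z
tr(a b a b^2 a) = tr(b)*tr(a^2 b a b) - tr(a^2 b a) = x*y*z^2 - x^2*z - y^2*z + z
tr(a b a b a b) = tr(b a)*tr(b a b a) - tr(b^-1 a^-1) = z^3 - 3*z
tr(a b a b^2 a b) = tr(b)*tr(a b a b a b) - tr(a b a b a) = y*z^3 - x*z^2 - 2*y*z + x
tr(b a b^2 a b^-1 a) = tr(a b a b^2 a)*tr(b) - tr(a b a b^2 a b) = x*y^2*z^2 - x^2*y*z - y^3*z - y*z^3 + x*z^2 + 3*y*z - x
tr(b^-1 a^-1 b a b^2 a) = tr(b a b^2 a b^-1)*tr(a) - tr(b a b^2 a b^-1 a) = -x*y^2*z^2 + 2*x^2*y*z + y^3*z + y*z^3 - x^3 - x*y^2 - x*z^2 - 3*y*z + 3*x
tr(b^2 a^-1 b^-1 a^-1 b a) = tr(b^-1 a^-1 b a b^2)*tr(a) - tr(b^-1 a^-1 b a b^2 a) = x*y^2*z^2 - x^2*y*z - y^3*z - y*z^3 + x*y^2 + 3*y*z - x
tr(a^-1 b a^-1 b^2 a^-1 b^-1) = tr(b^2 a^-1 b^-1 a^-1 b)*tr(a) - tr(b^2 a^-1 b^-1 a^-1 b a) = x^2*y^3*z - x*y^4 - 2*x*y^2*z^2 - x^2*y*z + y^3*z + y*z^3 + 3*x*y^2 + x*z^2 - 3*y*z - x
tr(a^-1 b^2 a^-1) = tr(b^2 a^-1)*tr(a) - tr(b^2) = x^2*y^2 - x*y*z - x^2 - y^2 + 2
tr(b^-1 a^-2 b a^-1 b^2 a^-1) = tr(a^-1 b a^-1 b^2 a^-1 b^-1)*tr(a) - tr(a^-1 b a^-1 b^2 a^-1 b^-1 a) = x^3*y^3*z - x^2*y^4 - 2*x^2*y^2*z^2 - x^3*y*z + x*y^3*z + x*y*z^3 + 2*x^2*y^2 + x^2*z^2 - 2*x*y*z + y^2 - 2
tr(b a^-2 b a) = tr(a^-1 b a b)*tr(a) - tr(a^-1 b a b a) = x^2*y*z - x^3 - x*z^2 - y*z + 3*x
tr(a^-2 b a^-1 b) = tr(b a^-2 b)*tr(a) - tr(b a^-2 b a) = x^3*y^2 - 2*x^2*y*z - x*y^2 + x*z^2 + y*z - x
tr(b^2 a^-2 b^-1 a^-2 b a^-1) = tr(b^-1 a^-2 b a^-1 b^2 a^-1)*tr(a) - tr(b^-1 a^-2 b a^-1 b^2) = x^4*y^3*z - x^3*y^4 - 2*x^3*y^2*z^2 - x^4*y*z + x^2*y^3*z + x^2*y*z^3 + x^3*y^2 + x^3*z^2 + 2*x*y^2 - x*z^2 - y*z - x

x^4*y^3*z - x^3*y^4 - 2*x^3*y^2*z^2 - x^4*y*z + x^2*y^3*z + x^2*y*z^3 + x^3*y^2 + x^3*z^2 + 2*x*y^2 - x*z^2 - y*z - x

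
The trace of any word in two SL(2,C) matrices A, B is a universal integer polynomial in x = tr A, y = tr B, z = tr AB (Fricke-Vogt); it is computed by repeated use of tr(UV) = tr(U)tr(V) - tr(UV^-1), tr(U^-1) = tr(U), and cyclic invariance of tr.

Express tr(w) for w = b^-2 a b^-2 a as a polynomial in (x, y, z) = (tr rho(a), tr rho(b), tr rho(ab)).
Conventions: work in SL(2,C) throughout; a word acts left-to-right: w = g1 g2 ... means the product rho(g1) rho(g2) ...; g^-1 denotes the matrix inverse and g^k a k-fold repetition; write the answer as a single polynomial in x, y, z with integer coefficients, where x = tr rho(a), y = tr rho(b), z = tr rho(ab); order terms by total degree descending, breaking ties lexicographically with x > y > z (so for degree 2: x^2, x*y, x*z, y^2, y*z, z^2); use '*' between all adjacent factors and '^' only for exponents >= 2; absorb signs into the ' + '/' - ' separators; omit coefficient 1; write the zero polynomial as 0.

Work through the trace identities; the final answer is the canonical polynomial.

tr(a^2) = tr(a)*tr(a) - tr(1)  (reduce the a square) = x^2 - 2
tr(a^2 b) = tr(a)*tr(b a) - tr(b)  (reduce the a square) = x*z - y
tr(a b^-1 a) = tr(a^2)*tr(b) - tr(a^2 b)  (eliminate b^-1) = x^2*y - x*z - y
tr(a b a b) = tr(a b)*tr(a b) - tr(1)  (split on a) = z^2 - 2
tr(a b^-1 a b) = tr(a b a)*tr(b) - tr(a b a b)  (eliminate b^-1) = x*y*z - y^2 - z^2 + 2
tr(a b^-1 a b^-1) = tr(a b^-1 a)*tr(b) - tr(a b^-1 a b)  (eliminate b^-1) = x^2*y^2 - 2*x*y*z + z^2 - 2
tr(a b^-2 a b^-1) = tr(a b^-1 a b^-1)*tr(b) - tr(a b^-1 a)  (eliminate b^-1) = x^2*y^3 - 2*x*y^2*z - x^2*y + y*z^2 + x*z - y
tr(a b^-2 a) = tr(b^-1 a^2)*tr(b) - tr(b^-1 a^2 b)  (eliminate b^-1) = x^2*y^2 - x*y*z - x^2 - y^2 + 2
tr(b^-2 a b^-2 a) = tr(a b^-2 a b^-1)*tr(b) - tr(a b^-2 a)  (eliminate b^-1) = x^2*y^4 - 2*x*y^3*z - 2*x^2*y^2 + y^2*z^2 + 2*x*y*z + x^2 - 2

x^2*y^4 - 2*x*y^3*z - 2*x^2*y^2 + y^2*z^2 + 2*x*y*z + x^2 - 2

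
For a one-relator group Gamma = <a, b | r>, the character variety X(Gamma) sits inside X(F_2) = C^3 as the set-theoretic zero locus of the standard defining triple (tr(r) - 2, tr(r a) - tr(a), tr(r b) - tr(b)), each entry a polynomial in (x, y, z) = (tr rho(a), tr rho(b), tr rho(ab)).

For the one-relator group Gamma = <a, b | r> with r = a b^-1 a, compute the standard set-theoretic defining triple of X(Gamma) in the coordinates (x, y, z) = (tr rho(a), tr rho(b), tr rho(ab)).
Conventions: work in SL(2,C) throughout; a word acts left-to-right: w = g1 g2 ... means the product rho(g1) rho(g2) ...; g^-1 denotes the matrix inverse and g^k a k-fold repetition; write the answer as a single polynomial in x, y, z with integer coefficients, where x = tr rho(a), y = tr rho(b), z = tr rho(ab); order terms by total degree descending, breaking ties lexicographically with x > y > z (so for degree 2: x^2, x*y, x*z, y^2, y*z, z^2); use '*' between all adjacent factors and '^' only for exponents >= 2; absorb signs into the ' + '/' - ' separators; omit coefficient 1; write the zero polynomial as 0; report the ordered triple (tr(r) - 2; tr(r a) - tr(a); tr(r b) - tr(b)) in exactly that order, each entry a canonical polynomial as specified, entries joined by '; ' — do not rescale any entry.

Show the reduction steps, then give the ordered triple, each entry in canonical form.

and tr(a^2) = tr(a)*tr(a) - tr(1)   [square of a] = x^2 - 2
tr(a^2 b) = tr(a)*tr(b a) - tr(b)   [square of a] = x*z - y
next, tr(a b^-1 a) = tr(a^2)*tr(b) - tr(a^2 b)   [inverse elimination on b] = x^2*y - x*z - y
tr(a^3) = tr(a)*tr(a^2) - tr(a)   [square of a] = x^3 - 3*x
next, tr(a^3 b) = tr(a)*tr(a b a) - tr(a b)   [square of a] = x^2*z - x*y - z
and tr(a b^-1 a^2) = tr(a^3)*tr(b) - tr(a^3 b)   [inverse elimination on b] = x^3*y - x^2*z - 2*x*y + z
next, tr(a b a b) = tr(a b)*tr(a b) - tr(1) = z^2 - 2
tr(a b^-1 a b) = tr(a b a)*tr(b) - tr(a b a b) = x*y*z - y^2 - z^2 + 2
assemble the triple (tr(r) - 2; tr(r a) - x; tr(r b) - y)

x^2*y - x*z - y - 2; x^3*y - x^2*z - 2*x*y - x + z; x*y*z - y^2 - z^2 - y + 2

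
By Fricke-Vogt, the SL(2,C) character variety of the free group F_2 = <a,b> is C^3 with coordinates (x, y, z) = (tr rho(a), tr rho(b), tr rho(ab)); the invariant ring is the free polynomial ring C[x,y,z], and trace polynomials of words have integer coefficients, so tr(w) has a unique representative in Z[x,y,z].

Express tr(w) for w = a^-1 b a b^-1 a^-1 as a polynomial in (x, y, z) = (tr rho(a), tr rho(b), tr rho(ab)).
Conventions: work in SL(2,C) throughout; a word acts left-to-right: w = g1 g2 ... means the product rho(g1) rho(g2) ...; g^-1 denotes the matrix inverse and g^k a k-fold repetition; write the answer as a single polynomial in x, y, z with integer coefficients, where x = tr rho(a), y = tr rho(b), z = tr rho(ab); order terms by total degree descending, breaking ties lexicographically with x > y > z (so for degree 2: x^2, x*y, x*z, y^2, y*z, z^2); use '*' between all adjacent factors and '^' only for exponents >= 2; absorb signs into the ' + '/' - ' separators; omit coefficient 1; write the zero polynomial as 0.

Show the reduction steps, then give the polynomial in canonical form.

and tr(b a b) = tr(b)*tr(a b) - tr(a) = y*z - x
and tr(b a b a) = tr(a b)*tr(a b) - tr(1) = z^2 - 2
and tr(a^-1 b a b) = tr(b a b)*tr(a) - tr(b a b a) = x*y*z - x^2 - z^2 + 2
tr(b a b^-1 a^-1) = tr(a^-1 b a)*tr(b) - tr(a^-1 b a b) = -x*y*z + x^2 + y^2 + z^2 - 2
next, tr(a^-1 b a b^-1 a^-1) = tr(b a b^-1 a^-1)*tr(a) - tr(b a b^-1) = -x^2*y*z + x^3 + x*y^2 + x*z^2 - 3*x

-x^2*y*z + x^3 + x*y^2 + x*z^2 - 3*x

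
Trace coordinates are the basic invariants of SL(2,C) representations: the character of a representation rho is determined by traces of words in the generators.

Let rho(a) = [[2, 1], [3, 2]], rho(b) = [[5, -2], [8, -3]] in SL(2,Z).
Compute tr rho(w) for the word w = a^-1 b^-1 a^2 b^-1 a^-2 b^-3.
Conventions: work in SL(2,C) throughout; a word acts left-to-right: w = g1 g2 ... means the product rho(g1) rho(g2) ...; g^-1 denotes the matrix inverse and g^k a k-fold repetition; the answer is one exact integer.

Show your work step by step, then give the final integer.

-658

rho(a^-1) = [[2, -1], [-3, 2]]
... * rho(b^-1) = [[-3, 2], [-8, 5]]  ->  [[2, -1], [-7, 4]]
... * rho(a) = [[2, 1], [3, 2]]  ->  [[1, 0], [-2, 1]]
... * rho(a) = [[2, 1], [3, 2]]  ->  [[2, 1], [-1, 0]]
... * rho(b^-1) = [[-3, 2], [-8, 5]]  ->  [[-14, 9], [3, -2]]
... * rho(a^-1) = [[2, -1], [-3, 2]]  ->  [[-55, 32], [12, -7]]
... * rho(a^-1) = [[2, -1], [-3, 2]]  ->  [[-206, 119], [45, -26]]
... * rho(b^-1) = [[-3, 2], [-8, 5]]  ->  [[-334, 183], [73, -40]]
... * rho(b^-1) = [[-3, 2], [-8, 5]]  ->  [[-462, 247], [101, -54]]
... * rho(b^-1) = [[-3, 2], [-8, 5]]  ->  [[-590, 311], [129, -68]]
tr = -590 + -68 = -658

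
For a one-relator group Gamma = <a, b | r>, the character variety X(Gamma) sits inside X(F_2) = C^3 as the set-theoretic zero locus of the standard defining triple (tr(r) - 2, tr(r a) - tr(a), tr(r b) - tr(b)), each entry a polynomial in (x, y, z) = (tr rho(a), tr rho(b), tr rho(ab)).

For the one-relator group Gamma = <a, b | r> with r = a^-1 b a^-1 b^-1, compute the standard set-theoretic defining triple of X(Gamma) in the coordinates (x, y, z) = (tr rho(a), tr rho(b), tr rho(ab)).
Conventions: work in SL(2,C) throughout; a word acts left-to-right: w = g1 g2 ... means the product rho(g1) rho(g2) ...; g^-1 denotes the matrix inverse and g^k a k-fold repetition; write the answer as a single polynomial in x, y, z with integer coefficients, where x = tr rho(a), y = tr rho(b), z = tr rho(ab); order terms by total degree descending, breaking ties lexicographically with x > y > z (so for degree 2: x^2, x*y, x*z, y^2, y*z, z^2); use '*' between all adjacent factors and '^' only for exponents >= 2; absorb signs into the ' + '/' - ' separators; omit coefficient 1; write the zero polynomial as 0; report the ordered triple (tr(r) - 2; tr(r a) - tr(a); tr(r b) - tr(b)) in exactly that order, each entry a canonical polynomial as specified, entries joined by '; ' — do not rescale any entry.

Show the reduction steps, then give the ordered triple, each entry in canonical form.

apply: trace(a^-1) = trace(a) = x
trace(b a b) = trace(b) * trace(a b) - trace(a) = y*z - x
trace(b a b a) = trace(b a) * trace(b a) - trace(1)   [split at repeated b] = z^2 - 2
use: trace(a^-1 b a b) = trace(b a b) * trace(a) - trace(b a b a) = x*y*z - x^2 - z^2 + 2
trace(b^-1 a^-1 b a) = trace(a^-1 b a) * trace(b) - trace(a^-1 b a b) = -x*y*z + x^2 + y^2 + z^2 - 2
trace(a^-1 b a^-1 b^-1) = trace(b^-1 a^-1 b) * trace(a) - trace(b^-1 a^-1 b a) = x*y*z - y^2 - z^2 + 2
trace(a^-1 b) = trace(b) * trace(a) - trace(b a)   [inverse elimination on a] = x*y - z
apply: trace(a^-1 b a^-1) = trace(a^-1 b) * trace(a) - trace(a^-1 b a)   [inverse elimination on a] = x^2*y - x*z - y
assemble the triple (trace(r) - 2; trace(r a) - x; trace(r b) - y)

x*y*z - y^2 - z^2; 0; x^2*y - x*z - 2*y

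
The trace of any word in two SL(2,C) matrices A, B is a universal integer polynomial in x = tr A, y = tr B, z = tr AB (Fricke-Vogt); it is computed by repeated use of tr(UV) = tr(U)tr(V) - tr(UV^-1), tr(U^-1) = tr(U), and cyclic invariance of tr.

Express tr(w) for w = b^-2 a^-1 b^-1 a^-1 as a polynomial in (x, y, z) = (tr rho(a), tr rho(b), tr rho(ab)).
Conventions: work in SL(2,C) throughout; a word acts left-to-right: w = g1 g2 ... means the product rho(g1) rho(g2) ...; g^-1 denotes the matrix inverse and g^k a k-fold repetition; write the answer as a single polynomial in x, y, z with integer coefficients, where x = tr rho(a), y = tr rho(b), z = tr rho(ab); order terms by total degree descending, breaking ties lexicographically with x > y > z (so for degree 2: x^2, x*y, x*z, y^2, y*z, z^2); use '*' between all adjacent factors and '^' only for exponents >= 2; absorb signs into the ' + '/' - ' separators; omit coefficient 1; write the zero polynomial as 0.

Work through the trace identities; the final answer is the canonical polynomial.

apply: tr(a^-1) = tr(a) = x
tr(a^-1 b) = tr(b) tr(a) - tr(b a)   [inverse elimination on a] = x*y - z
tr(b^-1 a^-1) = tr(a^-1) tr(b) - tr(a^-1 b)   [inverse elimination on b] = z
tr(a^-1 b^-1 a^-1) = tr(b^-1 a^-1) tr(a) - tr(b^-1)   [inverse elimination on a] = x*z - y
tr(a b a b) = tr(b a) tr(b a) - tr(1)   [split at a repeated b] = z^2 - 2
apply: tr(b^-1 a b a) = tr(a b a) tr(b) - tr(a b a b)   [inverse elimination on b] = x*y*z - y^2 - z^2 + 2
tr(b a^-1 b^-1 a) = tr(b^-1 a b) tr(a) - tr(b^-1 a b a)   [inverse elimination on a] = -x*y*z + x^2 + y^2 + z^2 - 2
apply: tr(a^-1 b^-1 a^-1 b) = tr(b a^-1 b^-1) tr(a) - tr(b a^-1 b^-1 a)   [inverse elimination on a] = x*y*z - y^2 - z^2 + 2
tr(a^-1 b^-1 a^-1 b^-1) = tr(a^-1 b^-1 a^-1) tr(b) - tr(a^-1 b^-1 a^-1 b)   [inverse elimination on b] = z^2 - 2
tr(b^-2 a^-1 b^-1 a^-1) = tr(a^-1 b^-1 a^-1 b^-1) tr(b) - tr(a^-1 b^-1 a^-1)   [inverse elimination on b] = y*z^2 - x*z - y

y*z^2 - x*z - y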